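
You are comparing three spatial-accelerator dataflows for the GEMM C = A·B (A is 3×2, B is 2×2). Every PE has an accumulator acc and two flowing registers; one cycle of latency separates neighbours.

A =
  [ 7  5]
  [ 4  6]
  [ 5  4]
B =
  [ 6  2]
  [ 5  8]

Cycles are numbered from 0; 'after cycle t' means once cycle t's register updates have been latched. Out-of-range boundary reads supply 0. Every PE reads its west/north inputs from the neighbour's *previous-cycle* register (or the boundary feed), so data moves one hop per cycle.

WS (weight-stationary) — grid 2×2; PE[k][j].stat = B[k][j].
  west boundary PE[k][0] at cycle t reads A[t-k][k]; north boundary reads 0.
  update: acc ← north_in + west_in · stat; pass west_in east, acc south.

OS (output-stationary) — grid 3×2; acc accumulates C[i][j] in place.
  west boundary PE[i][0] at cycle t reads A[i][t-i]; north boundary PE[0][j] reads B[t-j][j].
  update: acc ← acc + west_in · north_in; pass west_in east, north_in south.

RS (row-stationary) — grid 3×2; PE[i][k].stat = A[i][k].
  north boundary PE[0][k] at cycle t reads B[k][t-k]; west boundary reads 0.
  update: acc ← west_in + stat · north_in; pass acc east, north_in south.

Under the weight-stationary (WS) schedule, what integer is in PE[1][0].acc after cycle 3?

Tracing WS — 2×2 array, target PE[1][0]:
  c0 r0c0: 42 / 7 / 42
  c0 r1c0: 0 / 0 / 0
  c1 r0c0: 24 / 4 / 24
  c1 r1c0: 67 / 5 / 67
  c2 r0c0: 30 / 5 / 30
  c2 r1c0: 54 / 6 / 54
  c3 r0c0: 0 / 0 / 0
  c3 r1c0: 50 / 4 / 50

PE[1][0].acc = 50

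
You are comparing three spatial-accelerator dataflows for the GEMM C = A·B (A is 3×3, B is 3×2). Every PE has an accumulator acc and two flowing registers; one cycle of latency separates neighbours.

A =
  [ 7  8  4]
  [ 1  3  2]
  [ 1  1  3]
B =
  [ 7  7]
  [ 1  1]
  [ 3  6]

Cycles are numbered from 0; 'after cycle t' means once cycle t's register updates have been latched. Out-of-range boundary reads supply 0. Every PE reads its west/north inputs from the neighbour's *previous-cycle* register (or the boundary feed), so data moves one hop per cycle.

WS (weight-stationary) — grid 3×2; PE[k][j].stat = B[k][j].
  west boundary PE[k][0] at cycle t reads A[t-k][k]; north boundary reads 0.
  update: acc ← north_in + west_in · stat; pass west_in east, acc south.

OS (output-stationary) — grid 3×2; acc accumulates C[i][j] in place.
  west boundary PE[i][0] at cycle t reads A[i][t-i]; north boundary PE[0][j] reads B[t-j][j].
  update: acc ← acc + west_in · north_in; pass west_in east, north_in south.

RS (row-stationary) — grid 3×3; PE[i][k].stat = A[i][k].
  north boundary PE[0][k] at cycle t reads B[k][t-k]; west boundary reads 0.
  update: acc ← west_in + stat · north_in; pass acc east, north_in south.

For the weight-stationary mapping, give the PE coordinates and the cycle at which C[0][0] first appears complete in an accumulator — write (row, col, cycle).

(row, col, cycle) = (2, 0, 2)

Under WS, C[0][0] lands at PE[2][0]:
  [0] (2,0) acc=0 (h:0 v:0)
  [1] (2,0) acc=0 (h:0 v:0)
  [2] (2,0) acc=69 (h:4 v:69)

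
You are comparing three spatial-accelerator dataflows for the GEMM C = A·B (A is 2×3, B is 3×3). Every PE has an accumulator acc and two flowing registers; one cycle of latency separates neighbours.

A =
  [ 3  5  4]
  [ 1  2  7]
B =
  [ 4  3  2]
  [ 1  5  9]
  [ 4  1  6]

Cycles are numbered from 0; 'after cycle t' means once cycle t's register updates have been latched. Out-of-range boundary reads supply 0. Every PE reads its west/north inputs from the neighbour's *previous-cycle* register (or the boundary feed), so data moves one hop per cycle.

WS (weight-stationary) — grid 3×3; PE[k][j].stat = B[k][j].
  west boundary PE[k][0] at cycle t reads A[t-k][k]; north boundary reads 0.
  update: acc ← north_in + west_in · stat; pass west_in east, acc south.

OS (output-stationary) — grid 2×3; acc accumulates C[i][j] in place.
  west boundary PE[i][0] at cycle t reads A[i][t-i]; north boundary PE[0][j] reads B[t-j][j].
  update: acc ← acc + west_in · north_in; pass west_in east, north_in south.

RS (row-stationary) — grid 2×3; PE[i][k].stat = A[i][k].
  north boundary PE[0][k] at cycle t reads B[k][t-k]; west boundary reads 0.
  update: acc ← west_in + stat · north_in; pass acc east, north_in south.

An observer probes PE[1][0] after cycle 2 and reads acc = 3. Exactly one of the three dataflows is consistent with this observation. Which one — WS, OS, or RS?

dataflow = RS

— WS: 3×3; PE[1][0] trace:
  cycle 0: PE[1][0] → acc 0, east 0, south 0
  cycle 1: PE[1][0] → acc 17, east 5, south 17
  cycle 2: PE[1][0] → acc 6, east 2, south 6
— OS: 2×3; PE[1][0] trace:
  cycle 0: PE[1][0] → acc 0, east 0, south 0
  cycle 1: PE[1][0] → acc 4, east 1, south 4
  cycle 2: PE[1][0] → acc 6, east 2, south 1
— RS: 2×3; PE[1][0] trace:
  cycle 0: PE[1][0] → acc 0, east 0, south 0
  cycle 1: PE[1][0] → acc 4, east 4, south 4
  cycle 2: PE[1][0] → acc 3, east 3, south 3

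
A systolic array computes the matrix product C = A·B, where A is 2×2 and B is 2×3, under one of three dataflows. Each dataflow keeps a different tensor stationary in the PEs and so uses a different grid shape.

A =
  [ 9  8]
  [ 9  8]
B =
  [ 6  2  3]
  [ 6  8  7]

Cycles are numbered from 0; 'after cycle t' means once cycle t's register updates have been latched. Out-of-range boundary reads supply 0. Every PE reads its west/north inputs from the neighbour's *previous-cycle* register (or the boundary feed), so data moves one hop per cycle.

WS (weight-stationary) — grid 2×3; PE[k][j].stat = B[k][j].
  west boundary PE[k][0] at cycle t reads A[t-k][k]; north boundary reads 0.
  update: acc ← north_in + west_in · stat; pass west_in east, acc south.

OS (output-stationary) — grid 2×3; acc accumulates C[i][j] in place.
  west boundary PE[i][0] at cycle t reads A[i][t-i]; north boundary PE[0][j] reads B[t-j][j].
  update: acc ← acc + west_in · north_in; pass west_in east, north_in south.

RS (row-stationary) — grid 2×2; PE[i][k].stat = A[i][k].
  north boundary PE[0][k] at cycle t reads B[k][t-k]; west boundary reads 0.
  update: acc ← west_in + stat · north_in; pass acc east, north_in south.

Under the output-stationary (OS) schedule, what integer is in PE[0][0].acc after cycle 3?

OS on a 2×3 grid — tracing PE[0][0] and its feeders:
  [0] (0,0) acc=54 (h:9 v:6)
  [1] (0,0) acc=102 (h:8 v:6)
  [2] (0,0) acc=102 (h:0 v:0)
  [3] (0,0) acc=102 (h:0 v:0)

PE[0][0].acc = 102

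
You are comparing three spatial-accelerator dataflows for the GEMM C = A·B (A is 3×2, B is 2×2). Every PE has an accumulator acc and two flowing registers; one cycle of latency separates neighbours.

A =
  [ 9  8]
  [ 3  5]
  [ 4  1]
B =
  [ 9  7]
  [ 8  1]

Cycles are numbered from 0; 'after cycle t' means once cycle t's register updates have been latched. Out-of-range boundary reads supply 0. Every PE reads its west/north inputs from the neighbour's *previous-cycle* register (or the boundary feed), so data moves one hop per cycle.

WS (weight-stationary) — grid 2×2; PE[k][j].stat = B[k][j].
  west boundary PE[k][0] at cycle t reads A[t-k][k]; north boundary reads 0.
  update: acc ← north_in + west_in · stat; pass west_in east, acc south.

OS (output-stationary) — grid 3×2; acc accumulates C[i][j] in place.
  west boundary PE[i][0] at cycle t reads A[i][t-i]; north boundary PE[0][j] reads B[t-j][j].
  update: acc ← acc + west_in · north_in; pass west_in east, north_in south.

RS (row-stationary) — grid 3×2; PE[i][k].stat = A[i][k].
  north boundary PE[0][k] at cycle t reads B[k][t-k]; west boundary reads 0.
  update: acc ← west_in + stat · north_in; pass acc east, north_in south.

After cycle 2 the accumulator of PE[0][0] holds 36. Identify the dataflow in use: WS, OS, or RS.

WS [2×2] PE[0][0] across cycles:
  @0  [0,0]  acc 81  |  →9  ↓81
  @1  [0,0]  acc 27  |  →3  ↓27
  @2  [0,0]  acc 36  |  →4  ↓36
OS [3×2] PE[0][0] across cycles:
  @0  [0,0]  acc 81  |  →9  ↓9
  @1  [0,0]  acc 145  |  →8  ↓8
  @2  [0,0]  acc 145  |  →0  ↓0
RS [3×2] PE[0][0] across cycles:
  @0  [0,0]  acc 81  |  →81  ↓9
  @1  [0,0]  acc 63  |  →63  ↓7
  @2  [0,0]  acc 0  |  →0  ↓0

dataflow = WS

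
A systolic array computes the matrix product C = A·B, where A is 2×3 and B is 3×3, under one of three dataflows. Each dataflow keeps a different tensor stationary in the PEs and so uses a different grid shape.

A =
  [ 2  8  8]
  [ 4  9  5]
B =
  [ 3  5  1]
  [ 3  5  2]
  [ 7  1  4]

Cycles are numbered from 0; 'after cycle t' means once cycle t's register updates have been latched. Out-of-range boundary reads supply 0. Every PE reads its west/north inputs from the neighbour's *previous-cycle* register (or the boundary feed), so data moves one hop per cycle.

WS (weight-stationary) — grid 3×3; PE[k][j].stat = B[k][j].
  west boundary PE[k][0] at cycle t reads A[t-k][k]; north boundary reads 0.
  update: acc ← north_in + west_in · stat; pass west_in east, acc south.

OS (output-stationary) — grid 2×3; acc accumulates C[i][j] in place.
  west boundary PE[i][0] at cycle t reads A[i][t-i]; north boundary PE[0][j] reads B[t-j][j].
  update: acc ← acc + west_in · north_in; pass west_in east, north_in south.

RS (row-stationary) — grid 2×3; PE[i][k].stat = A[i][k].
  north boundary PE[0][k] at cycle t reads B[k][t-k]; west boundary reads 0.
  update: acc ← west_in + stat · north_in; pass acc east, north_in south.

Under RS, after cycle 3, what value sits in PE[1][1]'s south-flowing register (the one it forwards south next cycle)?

register = 5

Tracing RS — 2×3 array, target PE[1][1]:
  @0  [0,1]  acc 0  |  →0  ↓0
  @0  [1,0]  acc 0  |  →0  ↓0
  @0  [1,1]  acc 0  |  →0  ↓0
  @1  [0,1]  acc 30  |  →30  ↓3
  @1  [1,0]  acc 12  |  →12  ↓3
  @1  [1,1]  acc 0  |  →0  ↓0
  @2  [0,1]  acc 50  |  →50  ↓5
  @2  [1,0]  acc 20  |  →20  ↓5
  @2  [1,1]  acc 39  |  →39  ↓3
  @3  [0,1]  acc 18  |  →18  ↓2
  @3  [1,0]  acc 4  |  →4  ↓1
  @3  [1,1]  acc 65  |  →65  ↓5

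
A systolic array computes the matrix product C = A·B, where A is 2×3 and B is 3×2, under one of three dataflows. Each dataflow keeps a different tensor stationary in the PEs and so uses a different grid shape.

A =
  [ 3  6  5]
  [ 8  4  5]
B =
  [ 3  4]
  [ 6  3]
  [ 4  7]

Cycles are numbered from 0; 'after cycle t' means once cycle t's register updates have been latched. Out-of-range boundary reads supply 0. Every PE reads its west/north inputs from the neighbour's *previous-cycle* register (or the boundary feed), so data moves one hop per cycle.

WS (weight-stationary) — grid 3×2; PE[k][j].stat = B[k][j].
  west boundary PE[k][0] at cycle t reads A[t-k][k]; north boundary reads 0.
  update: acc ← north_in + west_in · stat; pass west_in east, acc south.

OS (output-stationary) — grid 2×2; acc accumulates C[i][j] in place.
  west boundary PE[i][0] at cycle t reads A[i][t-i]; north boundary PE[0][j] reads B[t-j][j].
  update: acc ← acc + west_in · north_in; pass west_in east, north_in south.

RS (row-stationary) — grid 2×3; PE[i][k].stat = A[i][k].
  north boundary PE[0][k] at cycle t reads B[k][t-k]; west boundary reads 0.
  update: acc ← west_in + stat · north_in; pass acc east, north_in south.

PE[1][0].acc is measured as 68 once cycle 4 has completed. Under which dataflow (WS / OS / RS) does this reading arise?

dataflow = OS

— WS: 3×2; PE[1][0] trace:
  t=0 PE[1][0]: acc=0 h=0 v=0
  t=1 PE[1][0]: acc=45 h=6 v=45
  t=2 PE[1][0]: acc=48 h=4 v=48
  t=3 PE[1][0]: acc=0 h=0 v=0
  t=4 PE[1][0]: acc=0 h=0 v=0
— OS: 2×2; PE[1][0] trace:
  t=0 PE[1][0]: acc=0 h=0 v=0
  t=1 PE[1][0]: acc=24 h=8 v=3
  t=2 PE[1][0]: acc=48 h=4 v=6
  t=3 PE[1][0]: acc=68 h=5 v=4
  t=4 PE[1][0]: acc=68 h=0 v=0
— RS: 2×3; PE[1][0] trace:
  t=0 PE[1][0]: acc=0 h=0 v=0
  t=1 PE[1][0]: acc=24 h=24 v=3
  t=2 PE[1][0]: acc=32 h=32 v=4
  t=3 PE[1][0]: acc=0 h=0 v=0
  t=4 PE[1][0]: acc=0 h=0 v=0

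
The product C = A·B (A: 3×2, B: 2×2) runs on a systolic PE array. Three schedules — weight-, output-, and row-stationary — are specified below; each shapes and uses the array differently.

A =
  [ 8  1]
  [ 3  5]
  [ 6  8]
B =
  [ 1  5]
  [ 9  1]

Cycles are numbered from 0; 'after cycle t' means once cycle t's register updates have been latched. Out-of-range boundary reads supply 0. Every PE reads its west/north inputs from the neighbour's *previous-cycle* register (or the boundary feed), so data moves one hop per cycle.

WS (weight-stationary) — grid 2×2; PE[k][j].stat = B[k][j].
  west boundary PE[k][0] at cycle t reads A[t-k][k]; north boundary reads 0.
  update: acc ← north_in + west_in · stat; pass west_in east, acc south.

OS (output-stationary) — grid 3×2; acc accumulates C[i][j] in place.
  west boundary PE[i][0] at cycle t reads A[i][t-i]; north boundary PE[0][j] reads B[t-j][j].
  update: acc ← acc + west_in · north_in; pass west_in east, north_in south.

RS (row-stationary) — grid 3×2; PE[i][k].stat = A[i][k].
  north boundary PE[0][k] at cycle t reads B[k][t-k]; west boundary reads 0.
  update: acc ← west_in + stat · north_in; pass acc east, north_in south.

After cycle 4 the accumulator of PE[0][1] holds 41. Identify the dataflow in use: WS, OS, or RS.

WS (2×2 grid), PE[0][1]:
  t=0 PE[0][1]: acc=0 h=0 v=0
  t=1 PE[0][1]: acc=40 h=8 v=40
  t=2 PE[0][1]: acc=15 h=3 v=15
  t=3 PE[0][1]: acc=30 h=6 v=30
  t=4 PE[0][1]: acc=0 h=0 v=0
OS (3×2 grid), PE[0][1]:
  t=0 PE[0][1]: acc=0 h=0 v=0
  t=1 PE[0][1]: acc=40 h=8 v=5
  t=2 PE[0][1]: acc=41 h=1 v=1
  t=3 PE[0][1]: acc=41 h=0 v=0
  t=4 PE[0][1]: acc=41 h=0 v=0
RS (3×2 grid), PE[0][1]:
  t=0 PE[0][1]: acc=0 h=0 v=0
  t=1 PE[0][1]: acc=17 h=17 v=9
  t=2 PE[0][1]: acc=41 h=41 v=1
  t=3 PE[0][1]: acc=0 h=0 v=0
  t=4 PE[0][1]: acc=0 h=0 v=0

dataflow = OS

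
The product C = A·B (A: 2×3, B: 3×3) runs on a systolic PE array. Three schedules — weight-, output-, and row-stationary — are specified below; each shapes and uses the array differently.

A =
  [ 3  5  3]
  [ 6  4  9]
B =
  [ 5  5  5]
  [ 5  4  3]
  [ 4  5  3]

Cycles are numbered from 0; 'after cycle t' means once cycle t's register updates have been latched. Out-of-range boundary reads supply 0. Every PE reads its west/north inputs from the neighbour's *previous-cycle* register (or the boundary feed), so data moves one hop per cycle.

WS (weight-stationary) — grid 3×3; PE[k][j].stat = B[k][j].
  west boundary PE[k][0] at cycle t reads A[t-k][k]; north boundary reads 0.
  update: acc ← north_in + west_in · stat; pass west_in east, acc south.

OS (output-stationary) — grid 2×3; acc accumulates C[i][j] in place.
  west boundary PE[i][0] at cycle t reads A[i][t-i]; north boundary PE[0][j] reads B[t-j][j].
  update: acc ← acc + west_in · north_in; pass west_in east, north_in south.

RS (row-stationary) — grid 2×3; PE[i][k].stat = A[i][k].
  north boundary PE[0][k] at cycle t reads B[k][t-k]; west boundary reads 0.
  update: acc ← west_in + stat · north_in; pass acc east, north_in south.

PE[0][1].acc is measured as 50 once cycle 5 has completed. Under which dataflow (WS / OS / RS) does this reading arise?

WS [3×3] PE[0][1] across cycles:
  after 0 — PE[0][1] acc=0, pass-E 0, pass-S 0
  after 1 — PE[0][1] acc=15, pass-E 3, pass-S 15
  after 2 — PE[0][1] acc=30, pass-E 6, pass-S 30
  after 3 — PE[0][1] acc=0, pass-E 0, pass-S 0
  after 4 — PE[0][1] acc=0, pass-E 0, pass-S 0
  after 5 — PE[0][1] acc=0, pass-E 0, pass-S 0
OS [2×3] PE[0][1] across cycles:
  after 0 — PE[0][1] acc=0, pass-E 0, pass-S 0
  after 1 — PE[0][1] acc=15, pass-E 3, pass-S 5
  after 2 — PE[0][1] acc=35, pass-E 5, pass-S 4
  after 3 — PE[0][1] acc=50, pass-E 3, pass-S 5
  after 4 — PE[0][1] acc=50, pass-E 0, pass-S 0
  after 5 — PE[0][1] acc=50, pass-E 0, pass-S 0
RS [2×3] PE[0][1] across cycles:
  after 0 — PE[0][1] acc=0, pass-E 0, pass-S 0
  after 1 — PE[0][1] acc=40, pass-E 40, pass-S 5
  after 2 — PE[0][1] acc=35, pass-E 35, pass-S 4
  after 3 — PE[0][1] acc=30, pass-E 30, pass-S 3
  after 4 — PE[0][1] acc=0, pass-E 0, pass-S 0
  after 5 — PE[0][1] acc=0, pass-E 0, pass-S 0

dataflow = OS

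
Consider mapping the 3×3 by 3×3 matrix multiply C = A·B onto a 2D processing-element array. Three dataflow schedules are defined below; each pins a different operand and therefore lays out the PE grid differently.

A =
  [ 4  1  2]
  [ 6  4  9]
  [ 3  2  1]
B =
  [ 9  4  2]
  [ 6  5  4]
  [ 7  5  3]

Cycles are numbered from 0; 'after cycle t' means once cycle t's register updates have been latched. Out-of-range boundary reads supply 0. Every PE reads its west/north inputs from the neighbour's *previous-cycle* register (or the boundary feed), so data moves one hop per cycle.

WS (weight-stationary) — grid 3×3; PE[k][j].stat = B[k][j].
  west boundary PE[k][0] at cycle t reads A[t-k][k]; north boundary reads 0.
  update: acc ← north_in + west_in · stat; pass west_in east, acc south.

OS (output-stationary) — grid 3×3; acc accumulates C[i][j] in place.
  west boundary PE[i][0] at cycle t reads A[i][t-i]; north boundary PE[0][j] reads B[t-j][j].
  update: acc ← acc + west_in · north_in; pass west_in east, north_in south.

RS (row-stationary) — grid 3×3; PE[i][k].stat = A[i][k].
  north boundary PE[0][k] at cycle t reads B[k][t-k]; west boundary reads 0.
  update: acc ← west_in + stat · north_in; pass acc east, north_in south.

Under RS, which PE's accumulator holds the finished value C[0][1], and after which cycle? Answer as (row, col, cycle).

(row, col, cycle) = (0, 2, 3)

RS: C[0][1] accumulates in PE[0][2]:
  after 0 — PE[0][2] acc=0, pass-E 0, pass-S 0
  after 1 — PE[0][2] acc=0, pass-E 0, pass-S 0
  after 2 — PE[0][2] acc=56, pass-E 56, pass-S 7
  after 3 — PE[0][2] acc=31, pass-E 31, pass-S 5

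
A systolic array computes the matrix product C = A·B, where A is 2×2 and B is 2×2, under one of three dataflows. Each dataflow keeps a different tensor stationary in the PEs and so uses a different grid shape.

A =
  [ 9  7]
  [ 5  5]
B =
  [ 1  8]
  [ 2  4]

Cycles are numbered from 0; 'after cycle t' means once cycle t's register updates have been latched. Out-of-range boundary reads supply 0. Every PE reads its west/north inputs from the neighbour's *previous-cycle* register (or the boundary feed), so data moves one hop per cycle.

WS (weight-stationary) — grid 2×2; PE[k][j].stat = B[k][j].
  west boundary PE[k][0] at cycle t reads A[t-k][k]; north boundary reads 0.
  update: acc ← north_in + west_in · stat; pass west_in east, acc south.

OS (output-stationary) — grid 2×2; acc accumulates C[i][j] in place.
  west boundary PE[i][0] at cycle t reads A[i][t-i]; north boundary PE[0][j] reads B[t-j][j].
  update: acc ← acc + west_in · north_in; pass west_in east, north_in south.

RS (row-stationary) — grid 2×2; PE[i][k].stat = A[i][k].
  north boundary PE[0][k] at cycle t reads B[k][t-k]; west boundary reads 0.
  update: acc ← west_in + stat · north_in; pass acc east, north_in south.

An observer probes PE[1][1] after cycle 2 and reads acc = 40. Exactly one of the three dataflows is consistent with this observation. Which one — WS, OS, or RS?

WS (2×2 grid), PE[1][1]:
  cycle 0: PE[1][1] → acc 0, east 0, south 0
  cycle 1: PE[1][1] → acc 0, east 0, south 0
  cycle 2: PE[1][1] → acc 100, east 7, south 100
OS (2×2 grid), PE[1][1]:
  cycle 0: PE[1][1] → acc 0, east 0, south 0
  cycle 1: PE[1][1] → acc 0, east 0, south 0
  cycle 2: PE[1][1] → acc 40, east 5, south 8
RS (2×2 grid), PE[1][1]:
  cycle 0: PE[1][1] → acc 0, east 0, south 0
  cycle 1: PE[1][1] → acc 0, east 0, south 0
  cycle 2: PE[1][1] → acc 15, east 15, south 2

dataflow = OS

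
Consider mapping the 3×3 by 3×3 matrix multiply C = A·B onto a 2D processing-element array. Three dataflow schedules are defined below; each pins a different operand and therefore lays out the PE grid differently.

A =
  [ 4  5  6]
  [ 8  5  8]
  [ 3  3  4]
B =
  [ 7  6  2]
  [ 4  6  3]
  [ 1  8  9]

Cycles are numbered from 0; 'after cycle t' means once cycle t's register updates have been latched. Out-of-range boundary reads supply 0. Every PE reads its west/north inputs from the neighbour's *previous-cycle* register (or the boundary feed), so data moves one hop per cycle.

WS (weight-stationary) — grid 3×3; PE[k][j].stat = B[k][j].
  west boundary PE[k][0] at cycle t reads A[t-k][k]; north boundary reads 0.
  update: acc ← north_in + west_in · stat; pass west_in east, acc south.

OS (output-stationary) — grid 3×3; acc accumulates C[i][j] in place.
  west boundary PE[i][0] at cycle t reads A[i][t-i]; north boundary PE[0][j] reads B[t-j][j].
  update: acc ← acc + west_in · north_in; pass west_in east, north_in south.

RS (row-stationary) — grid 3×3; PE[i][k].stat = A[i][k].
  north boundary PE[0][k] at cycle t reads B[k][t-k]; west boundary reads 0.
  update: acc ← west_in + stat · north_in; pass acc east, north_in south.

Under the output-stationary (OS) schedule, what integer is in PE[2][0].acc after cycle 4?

PE[2][0].acc = 37

Tracing OS — 3×3 array, target PE[2][0]:
  after 0 — PE[1][0] acc=0, pass-E 0, pass-S 0
  after 0 — PE[2][0] acc=0, pass-E 0, pass-S 0
  after 1 — PE[1][0] acc=56, pass-E 8, pass-S 7
  after 1 — PE[2][0] acc=0, pass-E 0, pass-S 0
  after 2 — PE[1][0] acc=76, pass-E 5, pass-S 4
  after 2 — PE[2][0] acc=21, pass-E 3, pass-S 7
  after 3 — PE[1][0] acc=84, pass-E 8, pass-S 1
  after 3 — PE[2][0] acc=33, pass-E 3, pass-S 4
  after 4 — PE[1][0] acc=84, pass-E 0, pass-S 0
  after 4 — PE[2][0] acc=37, pass-E 4, pass-S 1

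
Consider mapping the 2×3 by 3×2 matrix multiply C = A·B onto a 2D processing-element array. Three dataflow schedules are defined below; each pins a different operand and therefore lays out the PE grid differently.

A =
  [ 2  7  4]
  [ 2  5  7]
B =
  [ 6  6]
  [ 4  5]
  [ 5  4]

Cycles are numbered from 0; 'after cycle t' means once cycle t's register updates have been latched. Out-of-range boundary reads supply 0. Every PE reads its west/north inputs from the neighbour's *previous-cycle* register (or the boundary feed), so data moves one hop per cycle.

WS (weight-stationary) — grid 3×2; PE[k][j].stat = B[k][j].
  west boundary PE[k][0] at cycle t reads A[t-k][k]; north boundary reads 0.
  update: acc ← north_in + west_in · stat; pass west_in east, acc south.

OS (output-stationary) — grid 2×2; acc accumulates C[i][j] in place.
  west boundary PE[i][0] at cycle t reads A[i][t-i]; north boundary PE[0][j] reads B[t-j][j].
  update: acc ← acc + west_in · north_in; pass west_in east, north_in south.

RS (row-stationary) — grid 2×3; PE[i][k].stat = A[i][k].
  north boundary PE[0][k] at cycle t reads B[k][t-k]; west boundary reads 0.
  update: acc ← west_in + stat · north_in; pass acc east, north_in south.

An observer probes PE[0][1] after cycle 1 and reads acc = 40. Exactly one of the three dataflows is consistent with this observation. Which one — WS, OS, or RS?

dataflow = RS

WS [3×2] PE[0][1] across cycles:
  [0] (0,1) acc=0 (h:0 v:0)
  [1] (0,1) acc=12 (h:2 v:12)
OS [2×2] PE[0][1] across cycles:
  [0] (0,1) acc=0 (h:0 v:0)
  [1] (0,1) acc=12 (h:2 v:6)
RS [2×3] PE[0][1] across cycles:
  [0] (0,1) acc=0 (h:0 v:0)
  [1] (0,1) acc=40 (h:40 v:4)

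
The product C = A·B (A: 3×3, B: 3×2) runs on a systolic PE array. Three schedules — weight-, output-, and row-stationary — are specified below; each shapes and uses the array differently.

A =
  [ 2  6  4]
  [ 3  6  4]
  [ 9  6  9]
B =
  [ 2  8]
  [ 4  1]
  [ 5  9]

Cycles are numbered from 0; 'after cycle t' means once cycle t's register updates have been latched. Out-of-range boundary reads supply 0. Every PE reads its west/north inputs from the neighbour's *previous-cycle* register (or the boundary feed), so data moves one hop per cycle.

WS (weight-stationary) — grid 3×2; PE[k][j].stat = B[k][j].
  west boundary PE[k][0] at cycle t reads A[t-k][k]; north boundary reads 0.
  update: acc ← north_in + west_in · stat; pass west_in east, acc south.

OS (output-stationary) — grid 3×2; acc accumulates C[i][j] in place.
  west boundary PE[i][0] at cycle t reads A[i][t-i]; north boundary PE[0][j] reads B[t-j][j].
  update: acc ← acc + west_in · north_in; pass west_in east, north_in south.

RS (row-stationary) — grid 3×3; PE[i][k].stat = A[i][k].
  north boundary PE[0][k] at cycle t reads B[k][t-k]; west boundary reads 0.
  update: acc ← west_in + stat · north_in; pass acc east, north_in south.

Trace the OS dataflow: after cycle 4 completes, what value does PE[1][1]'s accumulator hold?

PE[1][1].acc = 66

OS (3×2). Following PE[1][1] plus its west/north inputs:
  step 0 · PE0,1: acc=0; fwd→0 fwd↓0
  step 0 · PE1,0: acc=0; fwd→0 fwd↓0
  step 0 · PE1,1: acc=0; fwd→0 fwd↓0
  step 1 · PE0,1: acc=16; fwd→2 fwd↓8
  step 1 · PE1,0: acc=6; fwd→3 fwd↓2
  step 1 · PE1,1: acc=0; fwd→0 fwd↓0
  step 2 · PE0,1: acc=22; fwd→6 fwd↓1
  step 2 · PE1,0: acc=30; fwd→6 fwd↓4
  step 2 · PE1,1: acc=24; fwd→3 fwd↓8
  step 3 · PE0,1: acc=58; fwd→4 fwd↓9
  step 3 · PE1,0: acc=50; fwd→4 fwd↓5
  step 3 · PE1,1: acc=30; fwd→6 fwd↓1
  step 4 · PE0,1: acc=58; fwd→0 fwd↓0
  step 4 · PE1,0: acc=50; fwd→0 fwd↓0
  step 4 · PE1,1: acc=66; fwd→4 fwd↓9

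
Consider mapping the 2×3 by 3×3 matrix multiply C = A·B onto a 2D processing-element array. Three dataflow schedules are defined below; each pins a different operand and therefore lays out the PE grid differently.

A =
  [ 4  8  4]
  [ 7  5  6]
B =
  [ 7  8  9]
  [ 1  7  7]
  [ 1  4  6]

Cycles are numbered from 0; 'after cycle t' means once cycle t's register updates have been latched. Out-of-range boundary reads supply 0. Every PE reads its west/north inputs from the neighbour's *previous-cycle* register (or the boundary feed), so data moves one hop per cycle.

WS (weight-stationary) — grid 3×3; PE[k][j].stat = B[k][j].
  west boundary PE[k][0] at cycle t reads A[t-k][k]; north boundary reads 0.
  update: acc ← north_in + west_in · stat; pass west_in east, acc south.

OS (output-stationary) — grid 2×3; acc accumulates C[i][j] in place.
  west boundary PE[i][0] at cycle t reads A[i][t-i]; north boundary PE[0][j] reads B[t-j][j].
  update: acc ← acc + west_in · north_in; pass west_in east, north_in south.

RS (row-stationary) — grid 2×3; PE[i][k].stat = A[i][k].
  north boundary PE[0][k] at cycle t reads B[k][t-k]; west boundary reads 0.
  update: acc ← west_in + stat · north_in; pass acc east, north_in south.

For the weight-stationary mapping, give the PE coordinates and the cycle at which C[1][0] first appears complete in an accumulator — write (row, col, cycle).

WS — PE[2][0] is where C[1][0] collects:
  t=0 PE[2][0]: acc=0 h=0 v=0
  t=1 PE[2][0]: acc=0 h=0 v=0
  t=2 PE[2][0]: acc=40 h=4 v=40
  t=3 PE[2][0]: acc=60 h=6 v=60

(row, col, cycle) = (2, 0, 3)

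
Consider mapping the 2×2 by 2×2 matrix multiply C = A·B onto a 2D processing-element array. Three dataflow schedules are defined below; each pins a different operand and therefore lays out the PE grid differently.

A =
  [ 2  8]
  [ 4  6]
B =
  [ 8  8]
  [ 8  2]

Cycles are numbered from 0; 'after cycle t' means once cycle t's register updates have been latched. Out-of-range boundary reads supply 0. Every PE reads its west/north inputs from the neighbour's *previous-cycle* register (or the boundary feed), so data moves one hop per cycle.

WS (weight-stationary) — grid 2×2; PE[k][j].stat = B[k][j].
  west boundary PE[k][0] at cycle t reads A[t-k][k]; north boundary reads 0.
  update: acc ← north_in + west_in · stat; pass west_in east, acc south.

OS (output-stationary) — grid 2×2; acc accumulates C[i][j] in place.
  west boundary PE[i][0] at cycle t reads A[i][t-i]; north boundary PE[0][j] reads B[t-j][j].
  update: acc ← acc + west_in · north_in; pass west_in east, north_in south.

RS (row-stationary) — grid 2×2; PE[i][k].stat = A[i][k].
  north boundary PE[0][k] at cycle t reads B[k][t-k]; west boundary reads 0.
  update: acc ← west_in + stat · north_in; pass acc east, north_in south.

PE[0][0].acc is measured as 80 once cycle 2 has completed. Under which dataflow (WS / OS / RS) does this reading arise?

Under WS (2×2), PE[0][0]:
  0: (0,0).acc=16  regs=<2,16>
  1: (0,0).acc=32  regs=<4,32>
  2: (0,0).acc=0  regs=<0,0>
Under OS (2×2), PE[0][0]:
  0: (0,0).acc=16  regs=<2,8>
  1: (0,0).acc=80  regs=<8,8>
  2: (0,0).acc=80  regs=<0,0>
Under RS (2×2), PE[0][0]:
  0: (0,0).acc=16  regs=<16,8>
  1: (0,0).acc=16  regs=<16,8>
  2: (0,0).acc=0  regs=<0,0>

dataflow = OS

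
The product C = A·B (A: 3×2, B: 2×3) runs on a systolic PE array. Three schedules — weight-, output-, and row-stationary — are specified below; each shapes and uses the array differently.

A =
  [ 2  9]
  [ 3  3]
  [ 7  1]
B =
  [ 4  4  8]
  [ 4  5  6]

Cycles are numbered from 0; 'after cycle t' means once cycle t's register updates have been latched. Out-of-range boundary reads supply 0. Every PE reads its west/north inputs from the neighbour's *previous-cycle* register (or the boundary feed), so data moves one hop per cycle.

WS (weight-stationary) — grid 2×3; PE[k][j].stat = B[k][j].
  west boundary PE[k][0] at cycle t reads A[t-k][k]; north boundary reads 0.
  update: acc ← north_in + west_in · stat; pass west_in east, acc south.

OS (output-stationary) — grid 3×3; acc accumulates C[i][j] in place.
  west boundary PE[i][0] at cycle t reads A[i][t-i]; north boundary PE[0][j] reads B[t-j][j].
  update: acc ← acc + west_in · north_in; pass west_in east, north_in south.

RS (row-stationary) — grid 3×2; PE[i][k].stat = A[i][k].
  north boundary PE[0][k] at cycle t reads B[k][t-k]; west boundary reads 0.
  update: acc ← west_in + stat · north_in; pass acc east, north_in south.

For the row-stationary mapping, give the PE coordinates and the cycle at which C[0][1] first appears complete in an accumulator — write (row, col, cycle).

RS — PE[0][1] is where C[0][1] collects:
  after 0 — PE[0][1] acc=0, pass-E 0, pass-S 0
  after 1 — PE[0][1] acc=44, pass-E 44, pass-S 4
  after 2 — PE[0][1] acc=53, pass-E 53, pass-S 5

(row, col, cycle) = (0, 1, 2)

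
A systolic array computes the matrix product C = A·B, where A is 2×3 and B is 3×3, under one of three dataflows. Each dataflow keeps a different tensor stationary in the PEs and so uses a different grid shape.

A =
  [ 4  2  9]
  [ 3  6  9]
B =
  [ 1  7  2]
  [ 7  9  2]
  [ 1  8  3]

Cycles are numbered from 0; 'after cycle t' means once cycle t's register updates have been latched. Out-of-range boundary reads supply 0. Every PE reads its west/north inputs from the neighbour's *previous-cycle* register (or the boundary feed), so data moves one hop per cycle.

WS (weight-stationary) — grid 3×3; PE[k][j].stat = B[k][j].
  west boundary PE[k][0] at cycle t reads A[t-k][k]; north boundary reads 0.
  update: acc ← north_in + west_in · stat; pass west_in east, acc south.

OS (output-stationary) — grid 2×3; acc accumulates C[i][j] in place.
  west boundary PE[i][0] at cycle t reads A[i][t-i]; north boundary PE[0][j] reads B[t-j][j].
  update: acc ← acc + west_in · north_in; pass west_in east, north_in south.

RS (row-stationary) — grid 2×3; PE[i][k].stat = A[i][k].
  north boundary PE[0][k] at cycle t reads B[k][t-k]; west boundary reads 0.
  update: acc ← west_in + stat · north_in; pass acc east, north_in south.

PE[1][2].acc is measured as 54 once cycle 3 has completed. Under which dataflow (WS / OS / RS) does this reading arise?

WS (3×3 grid), PE[1][2]:
  cycle 0: PE[1][2] → acc 0, east 0, south 0
  cycle 1: PE[1][2] → acc 0, east 0, south 0
  cycle 2: PE[1][2] → acc 0, east 0, south 0
  cycle 3: PE[1][2] → acc 12, east 2, south 12
OS (2×3 grid), PE[1][2]:
  cycle 0: PE[1][2] → acc 0, east 0, south 0
  cycle 1: PE[1][2] → acc 0, east 0, south 0
  cycle 2: PE[1][2] → acc 0, east 0, south 0
  cycle 3: PE[1][2] → acc 6, east 3, south 2
RS (2×3 grid), PE[1][2]:
  cycle 0: PE[1][2] → acc 0, east 0, south 0
  cycle 1: PE[1][2] → acc 0, east 0, south 0
  cycle 2: PE[1][2] → acc 0, east 0, south 0
  cycle 3: PE[1][2] → acc 54, east 54, south 1

dataflow = RS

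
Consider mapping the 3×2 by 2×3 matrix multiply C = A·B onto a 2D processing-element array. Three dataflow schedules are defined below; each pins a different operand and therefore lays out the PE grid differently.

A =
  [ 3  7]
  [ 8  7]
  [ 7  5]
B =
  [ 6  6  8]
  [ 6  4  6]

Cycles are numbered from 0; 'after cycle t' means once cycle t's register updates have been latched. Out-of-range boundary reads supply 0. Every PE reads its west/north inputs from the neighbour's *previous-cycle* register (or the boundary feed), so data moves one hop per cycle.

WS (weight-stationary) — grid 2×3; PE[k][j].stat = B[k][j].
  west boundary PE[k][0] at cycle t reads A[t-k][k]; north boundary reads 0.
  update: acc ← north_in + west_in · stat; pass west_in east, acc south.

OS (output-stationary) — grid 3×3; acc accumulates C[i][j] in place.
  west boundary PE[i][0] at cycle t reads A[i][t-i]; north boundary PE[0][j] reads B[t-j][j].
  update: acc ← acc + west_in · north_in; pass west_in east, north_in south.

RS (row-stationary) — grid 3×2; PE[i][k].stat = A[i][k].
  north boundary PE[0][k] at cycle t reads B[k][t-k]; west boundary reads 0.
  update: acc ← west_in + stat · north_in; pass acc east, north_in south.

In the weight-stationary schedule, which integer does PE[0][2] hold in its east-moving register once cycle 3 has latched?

WS (2×3). Following PE[0][2] plus its west/north inputs:
  [0] (0,1) acc=0 (h:0 v:0)
  [0] (0,2) acc=0 (h:0 v:0)
  [1] (0,1) acc=18 (h:3 v:18)
  [1] (0,2) acc=0 (h:0 v:0)
  [2] (0,1) acc=48 (h:8 v:48)
  [2] (0,2) acc=24 (h:3 v:24)
  [3] (0,1) acc=42 (h:7 v:42)
  [3] (0,2) acc=64 (h:8 v:64)

register = 8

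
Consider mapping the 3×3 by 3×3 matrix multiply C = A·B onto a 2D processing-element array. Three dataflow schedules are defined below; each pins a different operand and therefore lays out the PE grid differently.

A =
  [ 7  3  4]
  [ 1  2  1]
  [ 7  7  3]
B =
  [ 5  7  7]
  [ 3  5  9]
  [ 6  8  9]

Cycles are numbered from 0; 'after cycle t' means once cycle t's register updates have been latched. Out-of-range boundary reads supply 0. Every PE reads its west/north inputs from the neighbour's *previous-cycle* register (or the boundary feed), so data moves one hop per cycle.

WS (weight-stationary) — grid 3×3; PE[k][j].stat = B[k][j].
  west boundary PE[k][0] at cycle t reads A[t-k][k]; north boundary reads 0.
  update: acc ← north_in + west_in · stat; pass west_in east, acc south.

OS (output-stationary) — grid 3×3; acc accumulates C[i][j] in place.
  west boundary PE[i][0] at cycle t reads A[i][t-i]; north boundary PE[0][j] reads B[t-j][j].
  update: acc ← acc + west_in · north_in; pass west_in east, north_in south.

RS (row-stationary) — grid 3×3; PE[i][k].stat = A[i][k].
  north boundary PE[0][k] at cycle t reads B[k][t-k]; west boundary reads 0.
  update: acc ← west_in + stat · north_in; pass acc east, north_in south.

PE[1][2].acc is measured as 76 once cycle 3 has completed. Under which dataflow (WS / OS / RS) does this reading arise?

dataflow = WS

Under WS (3×3), PE[1][2]:
  step 0 · PE1,2: acc=0; fwd→0 fwd↓0
  step 1 · PE1,2: acc=0; fwd→0 fwd↓0
  step 2 · PE1,2: acc=0; fwd→0 fwd↓0
  step 3 · PE1,2: acc=76; fwd→3 fwd↓76
Under OS (3×3), PE[1][2]:
  step 0 · PE1,2: acc=0; fwd→0 fwd↓0
  step 1 · PE1,2: acc=0; fwd→0 fwd↓0
  step 2 · PE1,2: acc=0; fwd→0 fwd↓0
  step 3 · PE1,2: acc=7; fwd→1 fwd↓7
Under RS (3×3), PE[1][2]:
  step 0 · PE1,2: acc=0; fwd→0 fwd↓0
  step 1 · PE1,2: acc=0; fwd→0 fwd↓0
  step 2 · PE1,2: acc=0; fwd→0 fwd↓0
  step 3 · PE1,2: acc=17; fwd→17 fwd↓6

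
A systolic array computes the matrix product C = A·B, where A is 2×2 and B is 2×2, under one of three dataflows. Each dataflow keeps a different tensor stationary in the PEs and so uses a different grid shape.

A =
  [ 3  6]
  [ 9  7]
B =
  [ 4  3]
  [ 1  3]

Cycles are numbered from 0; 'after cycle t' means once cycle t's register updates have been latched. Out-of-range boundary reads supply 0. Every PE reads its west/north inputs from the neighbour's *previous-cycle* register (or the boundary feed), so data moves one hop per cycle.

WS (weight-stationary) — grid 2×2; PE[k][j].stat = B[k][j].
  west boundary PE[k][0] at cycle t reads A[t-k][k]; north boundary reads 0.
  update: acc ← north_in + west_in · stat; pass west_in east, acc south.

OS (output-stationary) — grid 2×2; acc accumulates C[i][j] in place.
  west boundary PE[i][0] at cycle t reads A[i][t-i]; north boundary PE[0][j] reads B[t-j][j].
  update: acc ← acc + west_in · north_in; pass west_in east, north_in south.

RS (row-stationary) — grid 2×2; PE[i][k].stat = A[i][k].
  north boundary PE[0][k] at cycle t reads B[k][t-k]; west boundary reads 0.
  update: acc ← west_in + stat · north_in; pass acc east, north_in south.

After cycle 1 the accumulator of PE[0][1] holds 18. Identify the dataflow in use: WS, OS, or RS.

Under WS (2×2), PE[0][1]:
  cycle 0: PE[0][1] → acc 0, east 0, south 0
  cycle 1: PE[0][1] → acc 9, east 3, south 9
Under OS (2×2), PE[0][1]:
  cycle 0: PE[0][1] → acc 0, east 0, south 0
  cycle 1: PE[0][1] → acc 9, east 3, south 3
Under RS (2×2), PE[0][1]:
  cycle 0: PE[0][1] → acc 0, east 0, south 0
  cycle 1: PE[0][1] → acc 18, east 18, south 1

dataflow = RS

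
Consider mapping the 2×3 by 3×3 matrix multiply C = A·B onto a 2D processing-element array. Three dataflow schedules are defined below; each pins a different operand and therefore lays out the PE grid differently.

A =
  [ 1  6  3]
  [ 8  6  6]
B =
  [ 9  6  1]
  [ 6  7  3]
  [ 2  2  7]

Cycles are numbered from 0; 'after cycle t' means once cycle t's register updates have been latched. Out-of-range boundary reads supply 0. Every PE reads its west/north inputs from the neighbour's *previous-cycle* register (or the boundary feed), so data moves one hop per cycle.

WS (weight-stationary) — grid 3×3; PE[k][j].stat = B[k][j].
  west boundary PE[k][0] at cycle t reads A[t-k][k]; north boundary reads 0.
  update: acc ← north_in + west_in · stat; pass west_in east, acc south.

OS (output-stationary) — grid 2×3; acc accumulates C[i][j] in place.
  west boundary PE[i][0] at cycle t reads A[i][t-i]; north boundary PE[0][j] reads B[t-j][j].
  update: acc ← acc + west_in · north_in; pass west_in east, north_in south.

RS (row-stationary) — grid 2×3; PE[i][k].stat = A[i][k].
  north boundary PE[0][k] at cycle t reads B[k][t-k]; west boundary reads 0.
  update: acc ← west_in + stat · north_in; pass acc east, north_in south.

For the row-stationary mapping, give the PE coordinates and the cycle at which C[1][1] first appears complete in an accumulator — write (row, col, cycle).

RS — PE[1][2] is where C[1][1] collects:
  cycle 0: PE[1][2] → acc 0, east 0, south 0
  cycle 1: PE[1][2] → acc 0, east 0, south 0
  cycle 2: PE[1][2] → acc 0, east 0, south 0
  cycle 3: PE[1][2] → acc 120, east 120, south 2
  cycle 4: PE[1][2] → acc 102, east 102, south 2

(row, col, cycle) = (1, 2, 4)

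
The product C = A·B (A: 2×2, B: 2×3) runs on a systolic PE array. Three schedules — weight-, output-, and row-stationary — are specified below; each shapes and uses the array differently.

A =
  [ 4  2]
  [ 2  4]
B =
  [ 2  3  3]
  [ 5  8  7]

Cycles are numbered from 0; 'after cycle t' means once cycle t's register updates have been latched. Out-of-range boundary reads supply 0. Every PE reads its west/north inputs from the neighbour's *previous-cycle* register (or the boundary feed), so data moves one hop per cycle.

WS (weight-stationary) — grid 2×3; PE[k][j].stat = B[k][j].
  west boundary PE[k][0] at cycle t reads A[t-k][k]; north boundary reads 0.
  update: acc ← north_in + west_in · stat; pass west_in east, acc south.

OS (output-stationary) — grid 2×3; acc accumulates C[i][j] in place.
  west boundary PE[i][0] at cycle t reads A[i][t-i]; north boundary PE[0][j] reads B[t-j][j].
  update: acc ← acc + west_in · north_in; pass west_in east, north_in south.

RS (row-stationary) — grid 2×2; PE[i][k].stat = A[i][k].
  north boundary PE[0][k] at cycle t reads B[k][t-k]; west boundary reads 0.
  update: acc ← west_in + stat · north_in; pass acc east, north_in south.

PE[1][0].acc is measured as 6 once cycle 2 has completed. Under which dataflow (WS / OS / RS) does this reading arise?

WS (2×3 grid), PE[1][0]:
  @0  [1,0]  acc 0  |  →0  ↓0
  @1  [1,0]  acc 18  |  →2  ↓18
  @2  [1,0]  acc 24  |  →4  ↓24
OS (2×3 grid), PE[1][0]:
  @0  [1,0]  acc 0  |  →0  ↓0
  @1  [1,0]  acc 4  |  →2  ↓2
  @2  [1,0]  acc 24  |  →4  ↓5
RS (2×2 grid), PE[1][0]:
  @0  [1,0]  acc 0  |  →0  ↓0
  @1  [1,0]  acc 4  |  →4  ↓2
  @2  [1,0]  acc 6  |  →6  ↓3

dataflow = RS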